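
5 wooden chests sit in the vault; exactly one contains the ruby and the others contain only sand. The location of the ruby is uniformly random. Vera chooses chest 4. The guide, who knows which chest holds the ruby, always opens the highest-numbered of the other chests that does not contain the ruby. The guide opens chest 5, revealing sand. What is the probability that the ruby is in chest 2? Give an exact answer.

Condition on the true location of the ruby.
If it is in any of chests 1, 2, 3, and 4 (prior 1/5 each): chest 5 is the highest-numbered option available, probability 1; weight (1/5)·1 = 1/5 each.
If it is in chest 5 (prior 1/5): the guide opened chest 5, so this case is ruled out; weight (1/5)·0 = 0.
The weights sum to 4/5.
So P(the ruby in chest 2 | the guide opened chest 5) = (1/5) / (4/5) = 1/4.

1/4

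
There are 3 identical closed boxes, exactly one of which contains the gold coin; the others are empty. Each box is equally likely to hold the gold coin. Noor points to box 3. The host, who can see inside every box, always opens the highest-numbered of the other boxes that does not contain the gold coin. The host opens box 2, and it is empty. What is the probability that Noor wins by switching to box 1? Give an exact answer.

1/2

Condition on the true location of the gold coin.
If it is in either of boxes 1 and 3 (prior 1/3 each): box 2 is the highest-numbered option available, probability 1; weight (1/3)·1 = 1/3 each.
If it is in box 2 (prior 1/3): the host opened box 2, so this case is ruled out; weight (1/3)·0 = 0.
The weights sum to 2/3.
So P(the gold coin in box 1 | the host opened box 2) = (1/3) / (2/3) = 1/2.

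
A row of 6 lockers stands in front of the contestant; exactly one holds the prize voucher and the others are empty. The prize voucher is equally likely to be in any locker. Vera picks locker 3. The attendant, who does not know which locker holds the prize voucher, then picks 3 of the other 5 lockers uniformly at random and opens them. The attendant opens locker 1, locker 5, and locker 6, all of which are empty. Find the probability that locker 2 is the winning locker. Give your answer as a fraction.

1/3

Apply Bayes' rule, conditioning on where the prize voucher actually is.
If it is in any of lockers 1, 5, and 6 (prior 1/6 each): that locker was opened and seen not to hold the prize — ruled out; weight (1/6)·0 = 0 each.
If it is in any of lockers 2, 3, and 4 (prior 1/6 each): the attendant picks exactly this set with probability 1/10 regardless, and none is the prize; weight (1/6)·(1/10) = 1/60 each.
The weights sum to 1/20.
So P(the prize voucher in locker 2 | the attendant opened locker 1, locker 5, and locker 6) = (1/60) / (1/20) = 1/3.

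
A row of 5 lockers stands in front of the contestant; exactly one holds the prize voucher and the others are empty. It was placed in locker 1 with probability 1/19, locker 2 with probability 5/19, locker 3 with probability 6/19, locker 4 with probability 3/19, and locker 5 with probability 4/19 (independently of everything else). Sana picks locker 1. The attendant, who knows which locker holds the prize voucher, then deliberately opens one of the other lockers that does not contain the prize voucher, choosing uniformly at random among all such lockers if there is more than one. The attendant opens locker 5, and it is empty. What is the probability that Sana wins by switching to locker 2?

Consider each possible location of the prize voucher in turn.
If it is in locker 1 (prior 1/19): the attendant has 4 equally likely choices, so probability 1/4; weight (1/19)·(1/4) = 1/76.
If it is in locker 2 (prior 5/19): the attendant has 3 equally likely choices, so probability 1/3; weight (5/19)·(1/3) = 5/57.
If it is in locker 3 (prior 6/19): the attendant has 3 equally likely choices, so probability 1/3; weight (6/19)·(1/3) = 2/19.
If it is in locker 4 (prior 3/19): the attendant has 3 equally likely choices, so probability 1/3; weight (3/19)·(1/3) = 1/19.
If it is in locker 5 (prior 4/19): the attendant opened locker 5, so this case is ruled out; weight (4/19)·0 = 0.
The weights sum to 59/228.
So P(the prize voucher in locker 2 | the attendant opened locker 5) = (5/57) / (59/228) = 20/59.

20/59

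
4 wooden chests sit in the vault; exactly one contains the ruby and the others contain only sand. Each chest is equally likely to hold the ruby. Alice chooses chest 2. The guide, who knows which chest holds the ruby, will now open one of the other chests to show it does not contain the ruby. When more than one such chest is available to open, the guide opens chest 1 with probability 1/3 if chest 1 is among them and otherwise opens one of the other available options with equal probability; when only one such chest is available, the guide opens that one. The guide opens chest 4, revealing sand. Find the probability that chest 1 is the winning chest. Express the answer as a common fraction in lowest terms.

Apply Bayes' rule, conditioning on where the ruby actually is.
If it is in chest 1 (prior 1/4): chest 1 holds the prize so is unavailable; the guide chooses uniformly among the 2 others, probability 1/2; weight (1/4)·(1/2) = 1/8.
If it is in chest 2 (prior 1/4): chest 1 is available but not opened; chest 4 gets probability (1 − 1/3)/2 = 1/3; weight (1/4)·(1/3) = 1/12.
If it is in chest 3 (prior 1/4): chest 1 is available but not opened, probability 2/3; weight (1/4)·(2/3) = 1/6.
If it is in chest 4 (prior 1/4): the guide opened chest 4, so this case is ruled out; weight (1/4)·0 = 0.
The weights sum to 3/8.
So P(the ruby in chest 1 | the guide opened chest 4) = (1/8) / (3/8) = 1/3.

1/3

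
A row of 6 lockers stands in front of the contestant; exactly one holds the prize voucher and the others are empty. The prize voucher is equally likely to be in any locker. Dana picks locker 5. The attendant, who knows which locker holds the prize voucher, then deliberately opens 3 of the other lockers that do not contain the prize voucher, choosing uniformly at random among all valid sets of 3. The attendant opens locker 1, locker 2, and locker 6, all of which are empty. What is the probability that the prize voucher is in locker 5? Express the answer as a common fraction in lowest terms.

Consider each possible location of the prize voucher in turn.
If it is in any of lockers 1, 2, and 6 (prior 1/6 each): that locker was opened and seen not to hold the prize — ruled out; weight (1/6)·0 = 0 each.
If it is in either of lockers 3 and 4 (prior 1/6 each): the attendant has 4 equally likely choices, so probability 1/4; weight (1/6)·(1/4) = 1/24 each.
If it is in locker 5 (prior 1/6): the attendant has 10 equally likely choices, so probability 1/10; weight (1/6)·(1/10) = 1/60.
The weights sum to 1/10.
So P(the prize voucher in locker 5 | the attendant opened locker 1, locker 2, and locker 6) = (1/60) / (1/10) = 1/6.

1/6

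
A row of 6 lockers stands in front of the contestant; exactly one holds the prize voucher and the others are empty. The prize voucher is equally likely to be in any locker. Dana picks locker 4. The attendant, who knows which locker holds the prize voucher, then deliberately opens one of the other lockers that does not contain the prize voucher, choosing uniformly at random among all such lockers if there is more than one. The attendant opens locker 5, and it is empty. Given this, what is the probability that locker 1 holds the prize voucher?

5/24

Condition on the true location of the prize voucher.
If it is in any of lockers 1, 2, 3, and 6 (prior 1/6 each): the attendant has 4 equally likely choices, so probability 1/4; weight (1/6)·(1/4) = 1/24 each.
If it is in locker 4 (prior 1/6): the attendant has 5 equally likely choices, so probability 1/5; weight (1/6)·(1/5) = 1/30.
If it is in locker 5 (prior 1/6): the attendant opened locker 5, so this case is ruled out; weight (1/6)·0 = 0.
The weights sum to 1/5.
So P(the prize voucher in locker 1 | the attendant opened locker 5) = (1/24) / (1/5) = 5/24.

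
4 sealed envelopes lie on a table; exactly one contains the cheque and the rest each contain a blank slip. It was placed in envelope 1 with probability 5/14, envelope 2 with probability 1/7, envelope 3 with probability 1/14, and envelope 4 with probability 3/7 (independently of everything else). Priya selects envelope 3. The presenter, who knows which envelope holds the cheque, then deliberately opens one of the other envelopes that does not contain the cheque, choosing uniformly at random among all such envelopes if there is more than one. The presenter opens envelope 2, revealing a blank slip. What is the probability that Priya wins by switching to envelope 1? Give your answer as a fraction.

Consider each possible location of the cheque in turn.
If it is in envelope 1 (prior 5/14): the presenter has 2 equally likely choices, so probability 1/2; weight (5/14)·(1/2) = 5/28.
If it is in envelope 2 (prior 1/7): the presenter opened envelope 2, so this case is ruled out; weight (1/7)·0 = 0.
If it is in envelope 3 (prior 1/14): the presenter has 3 equally likely choices, so probability 1/3; weight (1/14)·(1/3) = 1/42.
If it is in envelope 4 (prior 3/7): the presenter has 2 equally likely choices, so probability 1/2; weight (3/7)·(1/2) = 3/14.
The weights sum to 5/12.
So P(the cheque in envelope 1 | the presenter opened envelope 2) = (5/28) / (5/12) = 3/7.

3/7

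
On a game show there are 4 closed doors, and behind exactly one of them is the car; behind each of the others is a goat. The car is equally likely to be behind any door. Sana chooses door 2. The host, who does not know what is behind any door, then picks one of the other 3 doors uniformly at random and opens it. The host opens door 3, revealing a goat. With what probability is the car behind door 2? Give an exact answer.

1/3

Because the host chose which door to open without knowing where the car is, the choice is independent of the prize location. Learning that door 3 does not hold the car simply rules out that one location and leaves the remaining 3 doors still equally likely by symmetry.
So P(the car behind door 2) = 1/3.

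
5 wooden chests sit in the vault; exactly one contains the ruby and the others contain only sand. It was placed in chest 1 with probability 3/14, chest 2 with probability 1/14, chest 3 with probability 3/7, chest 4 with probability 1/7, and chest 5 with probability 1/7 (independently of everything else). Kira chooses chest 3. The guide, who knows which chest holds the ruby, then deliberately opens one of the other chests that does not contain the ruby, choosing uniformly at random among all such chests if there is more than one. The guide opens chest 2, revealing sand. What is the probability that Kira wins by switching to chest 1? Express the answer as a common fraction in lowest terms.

Condition on the true location of the ruby.
If it is in chest 1 (prior 3/14): the guide has 3 equally likely choices, so probability 1/3; weight (3/14)·(1/3) = 1/14.
If it is in chest 2 (prior 1/14): the guide opened chest 2, so this case is ruled out; weight (1/14)·0 = 0.
If it is in chest 3 (prior 3/7): the guide has 4 equally likely choices, so probability 1/4; weight (3/7)·(1/4) = 3/28.
If it is in either of chests 4 and 5 (prior 1/7 each): the guide has 3 equally likely choices, so probability 1/3; weight (1/7)·(1/3) = 1/21 each.
The weights sum to 23/84.
So P(the ruby in chest 1 | the guide opened chest 2) = (1/14) / (23/84) = 6/23.

6/23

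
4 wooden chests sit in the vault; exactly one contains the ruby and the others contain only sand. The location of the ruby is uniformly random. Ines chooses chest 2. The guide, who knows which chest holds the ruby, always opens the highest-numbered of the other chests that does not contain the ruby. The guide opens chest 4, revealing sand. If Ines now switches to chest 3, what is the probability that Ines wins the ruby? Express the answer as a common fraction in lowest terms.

Consider each possible location of the ruby in turn.
If it is in any of chests 1, 2, and 3 (prior 1/4 each): chest 4 is the highest-numbered option available, probability 1; weight (1/4)·1 = 1/4 each.
If it is in chest 4 (prior 1/4): the guide opened chest 4, so this case is ruled out; weight (1/4)·0 = 0.
The weights sum to 3/4.
So P(the ruby in chest 3 | the guide opened chest 4) = (1/4) / (3/4) = 1/3.

1/3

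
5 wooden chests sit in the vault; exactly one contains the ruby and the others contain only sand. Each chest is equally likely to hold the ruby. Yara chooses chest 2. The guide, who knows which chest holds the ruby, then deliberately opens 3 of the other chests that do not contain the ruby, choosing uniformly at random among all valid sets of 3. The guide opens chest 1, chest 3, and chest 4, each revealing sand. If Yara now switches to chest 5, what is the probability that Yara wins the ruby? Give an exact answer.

4/5

Consider each possible location of the ruby in turn.
If it is in any of chests 1, 3, and 4 (prior 1/5 each): that chest was opened and seen not to hold the prize — ruled out; weight (1/5)·0 = 0 each.
If it is in chest 2 (prior 1/5): the guide has 4 equally likely choices, so probability 1/4; weight (1/5)·(1/4) = 1/20.
If it is in chest 5 (prior 1/5): the guide has no choice, probability 1; weight (1/5)·1 = 1/5.
The weights sum to 1/4.
So P(the ruby in chest 5 | the guide opened chest 1, chest 3, and chest 4) = (1/5) / (1/4) = 4/5.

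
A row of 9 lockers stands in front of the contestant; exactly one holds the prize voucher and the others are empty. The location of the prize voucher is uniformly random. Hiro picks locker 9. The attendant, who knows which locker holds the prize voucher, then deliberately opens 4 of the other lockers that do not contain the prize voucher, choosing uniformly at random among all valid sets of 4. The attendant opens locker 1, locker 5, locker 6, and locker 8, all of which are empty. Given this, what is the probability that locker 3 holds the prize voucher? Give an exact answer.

2/9

Apply Bayes' rule, conditioning on where the prize voucher actually is.
If it is in any of lockers 1, 5, 6, and 8 (prior 1/9 each): that locker was opened and seen not to hold the prize — ruled out; weight (1/9)·0 = 0 each.
If it is in any of lockers 2, 3, 4, and 7 (prior 1/9 each): the attendant has 35 equally likely choices, so probability 1/35; weight (1/9)·(1/35) = 1/315 each.
If it is in locker 9 (prior 1/9): the attendant has 70 equally likely choices, so probability 1/70; weight (1/9)·(1/70) = 1/630.
The weights sum to 1/70.
So P(the prize voucher in locker 3 | the attendant opened locker 1, locker 5, locker 6, and locker 8) = (1/315) / (1/70) = 2/9.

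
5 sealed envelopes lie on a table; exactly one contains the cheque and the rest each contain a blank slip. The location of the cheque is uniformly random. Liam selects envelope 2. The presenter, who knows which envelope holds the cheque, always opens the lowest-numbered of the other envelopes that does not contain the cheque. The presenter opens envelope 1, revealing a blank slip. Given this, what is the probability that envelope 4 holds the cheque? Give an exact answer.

Condition on the true location of the cheque.
If it is in envelope 1 (prior 1/5): the presenter opened envelope 1, so this case is ruled out; weight (1/5)·0 = 0.
If it is in any of envelopes 2, 3, 4, and 5 (prior 1/5 each): envelope 1 is the lowest-numbered option available, probability 1; weight (1/5)·1 = 1/5 each.
The weights sum to 4/5.
So P(the cheque in envelope 4 | the presenter opened envelope 1) = (1/5) / (4/5) = 1/4.

1/4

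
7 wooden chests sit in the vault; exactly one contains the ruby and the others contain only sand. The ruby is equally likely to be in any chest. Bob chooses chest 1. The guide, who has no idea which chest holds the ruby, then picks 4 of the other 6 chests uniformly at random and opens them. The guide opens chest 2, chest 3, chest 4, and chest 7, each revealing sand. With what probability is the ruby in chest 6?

Apply Bayes' rule, conditioning on where the ruby actually is.
If it is in any of chests 1, 5, and 6 (prior 1/7 each): the guide picks exactly this set with probability 1/15 regardless, and none is the prize; weight (1/7)·(1/15) = 1/105 each.
If it is in any of chests 2, 3, 4, and 7 (prior 1/7 each): that chest was opened and seen not to hold the prize — ruled out; weight (1/7)·0 = 0 each.
The weights sum to 1/35.
So P(the ruby in chest 6 | the guide opened chest 2, chest 3, chest 4, and chest 7) = (1/105) / (1/35) = 1/3.

1/3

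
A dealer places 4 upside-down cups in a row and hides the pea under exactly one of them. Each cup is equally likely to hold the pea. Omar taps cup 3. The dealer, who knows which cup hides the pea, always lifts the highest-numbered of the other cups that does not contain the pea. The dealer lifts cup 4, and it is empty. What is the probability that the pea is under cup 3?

1/3

Apply Bayes' rule, conditioning on where the pea actually is.
If it is under any of cups 1, 2, and 3 (prior 1/4 each): cup 4 is the highest-numbered option available, probability 1; weight (1/4)·1 = 1/4 each.
If it is under cup 4 (prior 1/4): the dealer opened cup 4, so this case is ruled out; weight (1/4)·0 = 0.
The weights sum to 3/4.
So P(the pea under cup 3 | the dealer opened cup 4) = (1/4) / (3/4) = 1/3.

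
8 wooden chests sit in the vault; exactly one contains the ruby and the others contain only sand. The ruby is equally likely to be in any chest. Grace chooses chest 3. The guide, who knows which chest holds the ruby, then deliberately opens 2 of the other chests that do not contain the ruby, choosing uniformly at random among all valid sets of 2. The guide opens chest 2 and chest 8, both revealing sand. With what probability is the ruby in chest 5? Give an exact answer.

7/40

Condition on the true location of the ruby.
If it is in any of chests 1, 4, 5, 6, and 7 (prior 1/8 each): the guide has 15 equally likely choices, so probability 1/15; weight (1/8)·(1/15) = 1/120 each.
If it is in either of chests 2 and 8 (prior 1/8 each): that chest was opened and seen not to hold the prize — ruled out; weight (1/8)·0 = 0 each.
If it is in chest 3 (prior 1/8): the guide has 21 equally likely choices, so probability 1/21; weight (1/8)·(1/21) = 1/168.
The weights sum to 1/21.
So P(the ruby in chest 5 | the guide opened chest 2 and chest 8) = (1/120) / (1/21) = 7/40.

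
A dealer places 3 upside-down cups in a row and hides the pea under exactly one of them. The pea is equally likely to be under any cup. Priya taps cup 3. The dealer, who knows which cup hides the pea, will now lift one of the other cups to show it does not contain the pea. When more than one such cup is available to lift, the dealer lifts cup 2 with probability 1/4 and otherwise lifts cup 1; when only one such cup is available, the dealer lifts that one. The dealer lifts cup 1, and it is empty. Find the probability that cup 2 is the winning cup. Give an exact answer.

4/7

Consider each possible location of the pea in turn.
If it is under cup 1 (prior 1/3): the dealer opened cup 1, so this case is ruled out; weight (1/3)·0 = 0.
If it is under cup 2 (prior 1/3): only cup 1 is available, probability 1; weight (1/3)·1 = 1/3.
If it is under cup 3 (prior 1/3): cup 2 is available but not opened, probability 3/4; weight (1/3)·(3/4) = 1/4.
The weights sum to 7/12.
So P(the pea under cup 2 | the dealer opened cup 1) = (1/3) / (7/12) = 4/7.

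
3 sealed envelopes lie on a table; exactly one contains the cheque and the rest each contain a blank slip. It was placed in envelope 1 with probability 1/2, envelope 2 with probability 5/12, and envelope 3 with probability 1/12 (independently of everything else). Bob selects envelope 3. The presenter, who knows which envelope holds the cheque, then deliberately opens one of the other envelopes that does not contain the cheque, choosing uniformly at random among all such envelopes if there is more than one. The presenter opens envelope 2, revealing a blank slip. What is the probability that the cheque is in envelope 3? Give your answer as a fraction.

1/13

Condition on the true location of the cheque.
If it is in envelope 1 (prior 1/2): the presenter has no choice, probability 1; weight (1/2)·1 = 1/2.
If it is in envelope 2 (prior 5/12): the presenter opened envelope 2, so this case is ruled out; weight (5/12)·0 = 0.
If it is in envelope 3 (prior 1/12): the presenter has 2 equally likely choices, so probability 1/2; weight (1/12)·(1/2) = 1/24.
The weights sum to 13/24.
So P(the cheque in envelope 3 | the presenter opened envelope 2) = (1/24) / (13/24) = 1/13.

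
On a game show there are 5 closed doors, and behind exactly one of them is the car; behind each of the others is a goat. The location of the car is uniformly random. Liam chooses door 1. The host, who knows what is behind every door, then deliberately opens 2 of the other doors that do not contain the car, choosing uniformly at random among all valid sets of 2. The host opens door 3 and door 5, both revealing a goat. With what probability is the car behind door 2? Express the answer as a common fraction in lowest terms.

2/5

Apply Bayes' rule, conditioning on where the car actually is.
If it is behind door 1 (prior 1/5): the host has 6 equally likely choices, so probability 1/6; weight (1/5)·(1/6) = 1/30.
If it is behind either of doors 2 and 4 (prior 1/5 each): the host has 3 equally likely choices, so probability 1/3; weight (1/5)·(1/3) = 1/15 each.
If it is behind either of doors 3 and 5 (prior 1/5 each): that door was opened and seen not to hold the prize — ruled out; weight (1/5)·0 = 0 each.
The weights sum to 1/6.
So P(the car behind door 2 | the host opened door 3 and door 5) = (1/15) / (1/6) = 2/5.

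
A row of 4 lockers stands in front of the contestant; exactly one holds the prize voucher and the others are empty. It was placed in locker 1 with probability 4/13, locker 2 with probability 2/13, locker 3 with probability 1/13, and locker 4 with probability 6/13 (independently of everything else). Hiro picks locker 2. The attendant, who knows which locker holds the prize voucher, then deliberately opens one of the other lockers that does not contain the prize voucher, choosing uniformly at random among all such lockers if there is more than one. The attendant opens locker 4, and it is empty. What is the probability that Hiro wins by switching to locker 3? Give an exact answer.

Apply Bayes' rule, conditioning on where the prize voucher actually is.
If it is in locker 1 (prior 4/13): the attendant has 2 equally likely choices, so probability 1/2; weight (4/13)·(1/2) = 2/13.
If it is in locker 2 (prior 2/13): the attendant has 3 equally likely choices, so probability 1/3; weight (2/13)·(1/3) = 2/39.
If it is in locker 3 (prior 1/13): the attendant has 2 equally likely choices, so probability 1/2; weight (1/13)·(1/2) = 1/26.
If it is in locker 4 (prior 6/13): the attendant opened locker 4, so this case is ruled out; weight (6/13)·0 = 0.
The weights sum to 19/78.
So P(the prize voucher in locker 3 | the attendant opened locker 4) = (1/26) / (19/78) = 3/19.

3/19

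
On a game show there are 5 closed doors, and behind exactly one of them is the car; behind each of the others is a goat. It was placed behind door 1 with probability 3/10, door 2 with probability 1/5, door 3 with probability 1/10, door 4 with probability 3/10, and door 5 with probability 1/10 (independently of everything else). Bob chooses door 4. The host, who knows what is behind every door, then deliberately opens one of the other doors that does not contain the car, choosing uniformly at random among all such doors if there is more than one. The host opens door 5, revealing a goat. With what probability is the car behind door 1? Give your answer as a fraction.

Condition on the true location of the car.
If it is behind door 1 (prior 3/10): the host has 3 equally likely choices, so probability 1/3; weight (3/10)·(1/3) = 1/10.
If it is behind door 2 (prior 1/5): the host has 3 equally likely choices, so probability 1/3; weight (1/5)·(1/3) = 1/15.
If it is behind door 3 (prior 1/10): the host has 3 equally likely choices, so probability 1/3; weight (1/10)·(1/3) = 1/30.
If it is behind door 4 (prior 3/10): the host has 4 equally likely choices, so probability 1/4; weight (3/10)·(1/4) = 3/40.
If it is behind door 5 (prior 1/10): the host opened door 5, so this case is ruled out; weight (1/10)·0 = 0.
The weights sum to 11/40.
So P(the car behind door 1 | the host opened door 5) = (1/10) / (11/40) = 4/11.

4/11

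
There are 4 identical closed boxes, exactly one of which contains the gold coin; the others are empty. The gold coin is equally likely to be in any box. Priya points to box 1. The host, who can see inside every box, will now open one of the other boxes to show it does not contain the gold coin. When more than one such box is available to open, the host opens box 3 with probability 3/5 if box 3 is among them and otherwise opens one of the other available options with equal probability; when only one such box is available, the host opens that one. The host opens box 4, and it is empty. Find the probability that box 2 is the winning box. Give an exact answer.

Condition on the true location of the gold coin.
If it is in box 1 (prior 1/4): box 3 is available but not opened; box 4 gets probability (1 − 3/5)/2 = 1/5; weight (1/4)·(1/5) = 1/20.
If it is in box 2 (prior 1/4): box 3 is available but not opened, probability 2/5; weight (1/4)·(2/5) = 1/10.
If it is in box 3 (prior 1/4): box 3 holds the prize so is unavailable; the host chooses uniformly among the 2 others, probability 1/2; weight (1/4)·(1/2) = 1/8.
If it is in box 4 (prior 1/4): the host opened box 4, so this case is ruled out; weight (1/4)·0 = 0.
The weights sum to 11/40.
So P(the gold coin in box 2 | the host opened box 4) = (1/10) / (11/40) = 4/11.

4/11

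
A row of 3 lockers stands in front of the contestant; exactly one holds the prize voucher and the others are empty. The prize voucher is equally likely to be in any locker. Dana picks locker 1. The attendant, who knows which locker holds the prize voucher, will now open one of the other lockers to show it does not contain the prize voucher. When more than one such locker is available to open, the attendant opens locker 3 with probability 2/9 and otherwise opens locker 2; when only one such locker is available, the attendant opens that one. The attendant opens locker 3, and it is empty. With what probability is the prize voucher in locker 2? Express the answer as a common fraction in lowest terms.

Consider each possible location of the prize voucher in turn.
If it is in locker 1 (prior 1/3): locker 3 is available, opened with probability 2/9; weight (1/3)·(2/9) = 2/27.
If it is in locker 2 (prior 1/3): only locker 3 is available, probability 1; weight (1/3)·1 = 1/3.
If it is in locker 3 (prior 1/3): the attendant opened locker 3, so this case is ruled out; weight (1/3)·0 = 0.
The weights sum to 11/27.
So P(the prize voucher in locker 2 | the attendant opened locker 3) = (1/3) / (11/27) = 9/11.

9/11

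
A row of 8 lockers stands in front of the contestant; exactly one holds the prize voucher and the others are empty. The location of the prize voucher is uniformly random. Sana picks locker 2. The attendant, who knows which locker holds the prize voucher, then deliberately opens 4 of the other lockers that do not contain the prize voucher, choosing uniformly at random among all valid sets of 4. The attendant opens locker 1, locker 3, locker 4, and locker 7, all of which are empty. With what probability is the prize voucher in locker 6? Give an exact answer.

Condition on the true location of the prize voucher.
If it is in any of lockers 1, 3, 4, and 7 (prior 1/8 each): that locker was opened and seen not to hold the prize — ruled out; weight (1/8)·0 = 0 each.
If it is in locker 2 (prior 1/8): the attendant has 35 equally likely choices, so probability 1/35; weight (1/8)·(1/35) = 1/280.
If it is in any of lockers 5, 6, and 8 (prior 1/8 each): the attendant has 15 equally likely choices, so probability 1/15; weight (1/8)·(1/15) = 1/120 each.
The weights sum to 1/35.
So P(the prize voucher in locker 6 | the attendant opened locker 1, locker 3, locker 4, and locker 7) = (1/120) / (1/35) = 7/24.

7/24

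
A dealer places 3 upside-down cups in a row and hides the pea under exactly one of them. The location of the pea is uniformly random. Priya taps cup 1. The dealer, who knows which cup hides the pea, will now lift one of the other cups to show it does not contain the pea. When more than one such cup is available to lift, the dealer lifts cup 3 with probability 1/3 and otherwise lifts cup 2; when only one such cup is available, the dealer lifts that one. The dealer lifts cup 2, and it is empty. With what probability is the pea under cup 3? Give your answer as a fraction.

Condition on the true location of the pea.
If it is under cup 1 (prior 1/3): cup 3 is available but not opened, probability 2/3; weight (1/3)·(2/3) = 2/9.
If it is under cup 2 (prior 1/3): the dealer opened cup 2, so this case is ruled out; weight (1/3)·0 = 0.
If it is under cup 3 (prior 1/3): only cup 2 is available, probability 1; weight (1/3)·1 = 1/3.
The weights sum to 5/9.
So P(the pea under cup 3 | the dealer opened cup 2) = (1/3) / (5/9) = 3/5.

3/5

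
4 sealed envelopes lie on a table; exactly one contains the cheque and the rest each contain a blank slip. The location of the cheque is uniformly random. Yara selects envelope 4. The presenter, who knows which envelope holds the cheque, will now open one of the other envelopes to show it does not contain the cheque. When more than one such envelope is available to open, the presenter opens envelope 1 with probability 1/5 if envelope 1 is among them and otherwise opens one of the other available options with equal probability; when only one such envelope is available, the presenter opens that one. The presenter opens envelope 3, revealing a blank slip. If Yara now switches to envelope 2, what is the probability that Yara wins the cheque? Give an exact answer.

8/17

Consider each possible location of the cheque in turn.
If it is in envelope 1 (prior 1/4): envelope 1 holds the prize so is unavailable; the presenter chooses uniformly among the 2 others, probability 1/2; weight (1/4)·(1/2) = 1/8.
If it is in envelope 2 (prior 1/4): envelope 1 is available but not opened, probability 4/5; weight (1/4)·(4/5) = 1/5.
If it is in envelope 3 (prior 1/4): the presenter opened envelope 3, so this case is ruled out; weight (1/4)·0 = 0.
If it is in envelope 4 (prior 1/4): envelope 1 is available but not opened; envelope 3 gets probability (1 − 1/5)/2 = 2/5; weight (1/4)·(2/5) = 1/10.
The weights sum to 17/40.
So P(the cheque in envelope 2 | the presenter opened envelope 3) = (1/5) / (17/40) = 8/17.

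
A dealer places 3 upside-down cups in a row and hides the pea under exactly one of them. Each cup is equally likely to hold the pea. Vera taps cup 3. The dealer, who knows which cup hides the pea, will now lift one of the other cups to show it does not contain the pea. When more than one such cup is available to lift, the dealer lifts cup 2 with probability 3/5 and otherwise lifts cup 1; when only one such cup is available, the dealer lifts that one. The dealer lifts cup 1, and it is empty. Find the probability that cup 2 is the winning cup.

Consider each possible location of the pea in turn.
If it is under cup 1 (prior 1/3): the dealer opened cup 1, so this case is ruled out; weight (1/3)·0 = 0.
If it is under cup 2 (prior 1/3): only cup 1 is available, probability 1; weight (1/3)·1 = 1/3.
If it is under cup 3 (prior 1/3): cup 2 is available but not opened, probability 2/5; weight (1/3)·(2/5) = 2/15.
The weights sum to 7/15.
So P(the pea under cup 2 | the dealer opened cup 1) = (1/3) / (7/15) = 5/7.

5/7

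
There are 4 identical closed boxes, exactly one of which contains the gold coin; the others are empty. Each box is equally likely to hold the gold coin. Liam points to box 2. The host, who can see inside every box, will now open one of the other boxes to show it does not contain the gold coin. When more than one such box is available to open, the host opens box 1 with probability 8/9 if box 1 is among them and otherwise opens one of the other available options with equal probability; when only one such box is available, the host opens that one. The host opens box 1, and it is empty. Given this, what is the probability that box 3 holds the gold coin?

Condition on the true location of the gold coin.
If it is in box 1 (prior 1/4): the host opened box 1, so this case is ruled out; weight (1/4)·0 = 0.
If it is in any of boxes 2, 3, and 4 (prior 1/4 each): box 1 is available, opened with probability 8/9; weight (1/4)·(8/9) = 2/9 each.
The weights sum to 2/3.
So P(the gold coin in box 3 | the host opened box 1) = (2/9) / (2/3) = 1/3.

1/3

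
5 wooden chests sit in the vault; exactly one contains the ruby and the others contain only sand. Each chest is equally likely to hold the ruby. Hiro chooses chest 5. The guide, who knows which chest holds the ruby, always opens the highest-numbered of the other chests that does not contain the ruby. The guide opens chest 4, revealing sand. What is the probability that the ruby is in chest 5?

Apply Bayes' rule, conditioning on where the ruby actually is.
If it is in any of chests 1, 2, 3, and 5 (prior 1/5 each): chest 4 is the highest-numbered option available, probability 1; weight (1/5)·1 = 1/5 each.
If it is in chest 4 (prior 1/5): the guide opened chest 4, so this case is ruled out; weight (1/5)·0 = 0.
The weights sum to 4/5.
So P(the ruby in chest 5 | the guide opened chest 4) = (1/5) / (4/5) = 1/4.

1/4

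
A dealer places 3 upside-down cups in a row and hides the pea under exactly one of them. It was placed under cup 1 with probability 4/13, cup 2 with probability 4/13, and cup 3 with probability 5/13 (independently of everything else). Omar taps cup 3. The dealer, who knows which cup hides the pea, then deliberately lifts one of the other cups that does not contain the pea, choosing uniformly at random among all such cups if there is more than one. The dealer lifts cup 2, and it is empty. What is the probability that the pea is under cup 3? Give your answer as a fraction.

5/13

Consider each possible location of the pea in turn.
If it is under cup 1 (prior 4/13): the dealer has no choice, probability 1; weight (4/13)·1 = 4/13.
If it is under cup 2 (prior 4/13): the dealer opened cup 2, so this case is ruled out; weight (4/13)·0 = 0.
If it is under cup 3 (prior 5/13): the dealer has 2 equally likely choices, so probability 1/2; weight (5/13)·(1/2) = 5/26.
The weights sum to 1/2.
So P(the pea under cup 3 | the dealer opened cup 2) = (5/26) / (1/2) = 5/13.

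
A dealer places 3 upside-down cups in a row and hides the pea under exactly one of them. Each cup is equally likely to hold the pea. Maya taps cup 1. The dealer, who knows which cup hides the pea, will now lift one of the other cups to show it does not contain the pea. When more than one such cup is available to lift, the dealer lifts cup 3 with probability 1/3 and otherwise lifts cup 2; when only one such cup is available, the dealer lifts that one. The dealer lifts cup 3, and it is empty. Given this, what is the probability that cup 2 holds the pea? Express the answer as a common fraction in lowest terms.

Apply Bayes' rule, conditioning on where the pea actually is.
If it is under cup 1 (prior 1/3): cup 3 is available, opened with probability 1/3; weight (1/3)·(1/3) = 1/9.
If it is under cup 2 (prior 1/3): only cup 3 is available, probability 1; weight (1/3)·1 = 1/3.
If it is under cup 3 (prior 1/3): the dealer opened cup 3, so this case is ruled out; weight (1/3)·0 = 0.
The weights sum to 4/9.
So P(the pea under cup 2 | the dealer opened cup 3) = (1/3) / (4/9) = 3/4.

3/4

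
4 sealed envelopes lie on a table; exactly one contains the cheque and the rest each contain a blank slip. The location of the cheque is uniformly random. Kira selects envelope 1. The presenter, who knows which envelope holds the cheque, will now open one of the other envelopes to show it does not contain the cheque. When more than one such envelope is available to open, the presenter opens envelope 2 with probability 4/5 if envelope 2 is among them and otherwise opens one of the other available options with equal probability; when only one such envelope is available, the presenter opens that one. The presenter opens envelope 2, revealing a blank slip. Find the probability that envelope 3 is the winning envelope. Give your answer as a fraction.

1/3

Consider each possible location of the cheque in turn.
If it is in any of envelopes 1, 3, and 4 (prior 1/4 each): envelope 2 is available, opened with probability 4/5; weight (1/4)·(4/5) = 1/5 each.
If it is in envelope 2 (prior 1/4): the presenter opened envelope 2, so this case is ruled out; weight (1/4)·0 = 0.
The weights sum to 3/5.
So P(the cheque in envelope 3 | the presenter opened envelope 2) = (1/5) / (3/5) = 1/3.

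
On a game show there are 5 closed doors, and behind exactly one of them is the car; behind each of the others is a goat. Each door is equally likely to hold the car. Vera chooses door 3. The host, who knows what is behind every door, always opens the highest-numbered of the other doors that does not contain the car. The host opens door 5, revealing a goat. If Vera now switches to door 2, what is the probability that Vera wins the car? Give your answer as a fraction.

1/4

Consider each possible location of the car in turn.
If it is behind any of doors 1, 2, 3, and 4 (prior 1/5 each): door 5 is the highest-numbered option available, probability 1; weight (1/5)·1 = 1/5 each.
If it is behind door 5 (prior 1/5): the host opened door 5, so this case is ruled out; weight (1/5)·0 = 0.
The weights sum to 4/5.
So P(the car behind door 2 | the host opened door 5) = (1/5) / (4/5) = 1/4.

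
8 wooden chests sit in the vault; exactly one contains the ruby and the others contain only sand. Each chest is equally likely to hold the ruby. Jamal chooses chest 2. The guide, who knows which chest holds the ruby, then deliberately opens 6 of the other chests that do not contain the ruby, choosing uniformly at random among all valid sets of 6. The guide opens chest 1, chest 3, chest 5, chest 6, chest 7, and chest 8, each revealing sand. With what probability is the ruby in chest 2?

Condition on the true location of the ruby.
If it is in any of chests 1, 3, 5, 6, 7, and 8 (prior 1/8 each): that chest was opened and seen not to hold the prize — ruled out; weight (1/8)·0 = 0 each.
If it is in chest 2 (prior 1/8): the guide has 7 equally likely choices, so probability 1/7; weight (1/8)·(1/7) = 1/56.
If it is in chest 4 (prior 1/8): the guide has no choice, probability 1; weight (1/8)·1 = 1/8.
The weights sum to 1/7.
So P(the ruby in chest 2 | the guide opened chest 1, chest 3, chest 5, chest 6, chest 7, and chest 8) = (1/56) / (1/7) = 1/8.

1/8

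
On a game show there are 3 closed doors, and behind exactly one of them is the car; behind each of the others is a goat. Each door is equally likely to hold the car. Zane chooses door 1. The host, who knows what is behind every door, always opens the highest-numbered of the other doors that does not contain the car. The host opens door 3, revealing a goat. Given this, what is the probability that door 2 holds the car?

Apply Bayes' rule, conditioning on where the car actually is.
If it is behind either of doors 1 and 2 (prior 1/3 each): door 3 is the highest-numbered option available, probability 1; weight (1/3)·1 = 1/3 each.
If it is behind door 3 (prior 1/3): the host opened door 3, so this case is ruled out; weight (1/3)·0 = 0.
The weights sum to 2/3.
So P(the car behind door 2 | the host opened door 3) = (1/3) / (2/3) = 1/2.

1/2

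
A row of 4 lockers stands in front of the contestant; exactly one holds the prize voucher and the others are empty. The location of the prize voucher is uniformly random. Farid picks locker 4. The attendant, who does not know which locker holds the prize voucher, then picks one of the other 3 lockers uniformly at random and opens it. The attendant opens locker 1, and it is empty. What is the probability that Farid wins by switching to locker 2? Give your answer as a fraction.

Condition on the true location of the prize voucher.
If it is in locker 1 (prior 1/4): the attendant opened locker 1, so this case is ruled out; weight (1/4)·0 = 0.
If it is in any of lockers 2, 3, and 4 (prior 1/4 each): the attendant picks locker 1 with probability 1/3 regardless, and it is not the prize; weight (1/4)·(1/3) = 1/12 each.
The weights sum to 1/4.
So P(the prize voucher in locker 2 | the attendant opened locker 1) = (1/12) / (1/4) = 1/3.

1/3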